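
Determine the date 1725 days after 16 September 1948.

June 7, 1953

Adding 1725 days from September 16, 1948.
September has 30 days, so 30 − 16 = 14 days remain after September 16, 1948; 1725 − 14 = 1711 left.
October 1948 has 31 days: 1711 − 31 = 1680 left.
November 1948 has 30 days: 1680 − 30 = 1650 left.
December 1948 has 31 days: 1650 − 31 = 1619 left.
January 1949 has 31 days: 1619 − 31 = 1588 left.
February 1949 has 28 days (1949 is not a leap year): 1588 − 28 = 1560 left.
March 1949 has 31 days: 1560 − 31 = 1529 left.
April 1949 has 30 days: 1529 − 30 = 1499 left.
May 1949 has 31 days: 1499 − 31 = 1468 left.
June 1949 has 30 days: 1468 − 30 = 1438 left.
July 1949 has 31 days: 1438 − 31 = 1407 left.
August 1949 has 31 days: 1407 − 31 = 1376 left.
September 1949 has 30 days: 1376 − 30 = 1346 left.
October 1949 has 31 days: 1346 − 31 = 1315 left.
November 1949 has 30 days: 1315 − 30 = 1285 left.
December 1949 has 31 days: 1285 − 31 = 1254 left.
January 1950 has 31 days: 1254 − 31 = 1223 left.
February 1950 has 28 days (1950 is not a leap year): 1223 − 28 = 1195 left.
March 1950 has 31 days: 1195 − 31 = 1164 left.
April 1950 has 30 days: 1164 − 30 = 1134 left.
May 1950 has 31 days: 1134 − 31 = 1103 left.
June 1950 has 30 days: 1103 − 30 = 1073 left.
July 1950 has 31 days: 1073 − 31 = 1042 left.
August 1950 has 31 days: 1042 − 31 = 1011 left.
September 1950 has 30 days: 1011 − 30 = 981 left.
October 1950 has 31 days: 981 − 31 = 950 left.
November 1950 has 30 days: 950 − 30 = 920 left.
December 1950 has 31 days: 920 − 31 = 889 left.
January 1951 has 31 days: 889 − 31 = 858 left.
February 1951 has 28 days (1951 is not a leap year): 858 − 28 = 830 left.
March 1951 has 31 days: 830 − 31 = 799 left.
April 1951 has 30 days: 799 − 30 = 769 left.
May 1951 has 31 days: 769 − 31 = 738 left.
June 1951 has 30 days: 738 − 30 = 708 left.
July 1951 has 31 days: 708 − 31 = 677 left.
August 1951 has 31 days: 677 − 31 = 646 left.
September 1951 has 30 days: 646 − 30 = 616 left.
October 1951 has 31 days: 616 − 31 = 585 left.
November 1951 has 30 days: 585 − 30 = 555 left.
December 1951 has 31 days: 555 − 31 = 524 left.
January 1952 has 31 days: 524 − 31 = 493 left.
February 1952 has 29 days (1952 is a leap year): 493 − 29 = 464 left.
March 1952 has 31 days: 464 − 31 = 433 left.
April 1952 has 30 days: 433 − 30 = 403 left.
May 1952 has 31 days: 403 − 31 = 372 left.
June 1952 has 30 days: 372 − 30 = 342 left.
July 1952 has 31 days: 342 − 31 = 311 left.
August 1952 has 31 days: 311 − 31 = 280 left.
September 1952 has 30 days: 280 − 30 = 250 left.
October 1952 has 31 days: 250 − 31 = 219 left.
November 1952 has 30 days: 219 − 30 = 189 left.
December 1952 has 31 days: 189 − 31 = 158 left.
January 1953 has 31 days: 158 − 31 = 127 left.
February 1953 has 28 days (1953 is not a leap year): 127 − 28 = 99 left.
March 1953 has 31 days: 99 − 31 = 68 left.
April 1953 has 30 days: 68 − 30 = 38 left.
May 1953 has 31 days: 38 − 31 = 7 left.
7 days into June 1953 → June 7, 1953.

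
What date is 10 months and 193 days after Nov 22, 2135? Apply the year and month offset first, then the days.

Advancing 10 months and 193 days from November 22, 2135: first the month/year part, then the days.
month 11 + 10 = 21, which is month 9 of year 2136 → September 2136.
Day 22 is valid in September, giving September 22, 2136.
Now add 193 days from September 22, 2136.
September has 30 days, so 30 − 22 = 8 days remain after September 22, 2136; 193 − 8 = 185 left.
October 2136 has 31 days: 185 − 31 = 154 left.
November 2136 has 30 days: 154 − 30 = 124 left.
December 2136 has 31 days: 124 − 31 = 93 left.
January 2137 has 31 days: 93 − 31 = 62 left.
February 2137 has 28 days (2137 is not a leap year): 62 − 28 = 34 left.
March 2137 has 31 days: 34 − 31 = 3 left.
3 days into April 2137 → April 3, 2137.

April 3, 2137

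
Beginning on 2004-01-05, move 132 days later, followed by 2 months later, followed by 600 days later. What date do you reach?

March 8, 2006

Adding 132 days from January 5, 2004:
January has 31 days, so 31 − 5 = 26 days remain after January 5, 2004; 132 − 26 = 106 left.
February 2004 has 29 days (2004 is a leap year): 106 − 29 = 77 left.
March 2004 has 31 days: 77 − 31 = 46 left.
April 2004 has 30 days: 46 − 30 = 16 left.
16 days into May 2004 → May 16, 2004.
Advancing 2 months from May 16, 2004:
month 5 + 2 = 7 → July 2004.
Day 16 is valid in July, giving July 16, 2004.
Adding 600 days from July 16, 2004:
July has 31 days, so 31 − 16 = 15 days remain after July 16, 2004; 600 − 15 = 585 left.
August 2004 has 31 days: 585 − 31 = 554 left.
September 2004 has 30 days: 554 − 30 = 524 left.
October 2004 has 31 days: 524 − 31 = 493 left.
November 2004 has 30 days: 493 − 30 = 463 left.
December 2004 has 31 days: 463 − 31 = 432 left.
January 2005 has 31 days: 432 − 31 = 401 left.
February 2005 has 28 days (2005 is not a leap year): 401 − 28 = 373 left.
March 2005 has 31 days: 373 − 31 = 342 left.
April 2005 has 30 days: 342 − 30 = 312 left.
May 2005 has 31 days: 312 − 31 = 281 left.
June 2005 has 30 days: 281 − 30 = 251 left.
July 2005 has 31 days: 251 − 31 = 220 left.
August 2005 has 31 days: 220 − 31 = 189 left.
September 2005 has 30 days: 189 − 30 = 159 left.
October 2005 has 31 days: 159 − 31 = 128 left.
November 2005 has 30 days: 128 − 30 = 98 left.
December 2005 has 31 days: 98 − 31 = 67 left.
January 2006 has 31 days: 67 − 31 = 36 left.
February 2006 has 28 days (2006 is not a leap year): 36 − 28 = 8 left.
8 days into March 2006 → March 8, 2006.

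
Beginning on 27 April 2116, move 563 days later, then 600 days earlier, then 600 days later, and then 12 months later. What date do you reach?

November 11, 2118

Adding 563 days from April 27, 2116:
April has 30 days, so 30 − 27 = 3 days remain after April 27, 2116; 563 − 3 = 560 left.
May 2116 has 31 days: 560 − 31 = 529 left.
June 2116 has 30 days: 529 − 30 = 499 left.
July 2116 has 31 days: 499 − 31 = 468 left.
August 2116 has 31 days: 468 − 31 = 437 left.
September 2116 has 30 days: 437 − 30 = 407 left.
October 2116 has 31 days: 407 − 31 = 376 left.
November 2116 has 30 days: 376 − 30 = 346 left.
December 2116 has 31 days: 346 − 31 = 315 left.
January 2117 has 31 days: 315 − 31 = 284 left.
February 2117 has 28 days (2117 is not a leap year): 284 − 28 = 256 left.
March 2117 has 31 days: 256 − 31 = 225 left.
April 2117 has 30 days: 225 − 30 = 195 left.
May 2117 has 31 days: 195 − 31 = 164 left.
June 2117 has 30 days: 164 − 30 = 134 left.
July 2117 has 31 days: 134 − 31 = 103 left.
August 2117 has 31 days: 103 − 31 = 72 left.
September 2117 has 30 days: 72 − 30 = 42 left.
October 2117 has 31 days: 42 − 31 = 11 left.
11 days into November 2117 → November 11, 2117.
Going back 600 days from November 11, 2117:
Going back 11 days from November 11, 2117 reaches the end of the previous month; 600 − 11 = 589 left.
October 2117 has 31 days: 589 − 31 = 558 left.
September 2117 has 30 days: 558 − 30 = 528 left.
August 2117 has 31 days: 528 − 31 = 497 left.
July 2117 has 31 days: 497 − 31 = 466 left.
June 2117 has 30 days: 466 − 30 = 436 left.
May 2117 has 31 days: 436 − 31 = 405 left.
April 2117 has 30 days: 405 − 30 = 375 left.
March 2117 has 31 days: 375 − 31 = 344 left.
February 2117 has 28 days (2117 is not a leap year): 344 − 28 = 316 left.
January 2117 has 31 days: 316 − 31 = 285 left.
December 2116 has 31 days: 285 − 31 = 254 left.
November 2116 has 30 days: 254 − 30 = 224 left.
October 2116 has 31 days: 224 − 31 = 193 left.
September 2116 has 30 days: 193 − 30 = 163 left.
August 2116 has 31 days: 163 − 31 = 132 left.
July 2116 has 31 days: 132 − 31 = 101 left.
June 2116 has 30 days: 101 − 30 = 71 left.
May 2116 has 31 days: 71 − 31 = 40 left.
April 2116 has 30 days: 40 − 30 = 10 left.
March 2116 has 31 days; 31 − 10 = 21 → March 21, 2116.
Advancing 600 days from March 21, 2116:
March has 31 days, so 31 − 21 = 10 days remain after March 21, 2116; 600 − 10 = 590 left.
April 2116 has 30 days: 590 − 30 = 560 left.
May 2116 has 31 days: 560 − 31 = 529 left.
June 2116 has 30 days: 529 − 30 = 499 left.
July 2116 has 31 days: 499 − 31 = 468 left.
August 2116 has 31 days: 468 − 31 = 437 left.
September 2116 has 30 days: 437 − 30 = 407 left.
October 2116 has 31 days: 407 − 31 = 376 left.
November 2116 has 30 days: 376 − 30 = 346 left.
December 2116 has 31 days: 346 − 31 = 315 left.
January 2117 has 31 days: 315 − 31 = 284 left.
February 2117 has 28 days (2117 is not a leap year): 284 − 28 = 256 left.
March 2117 has 31 days: 256 − 31 = 225 left.
April 2117 has 30 days: 225 − 30 = 195 left.
May 2117 has 31 days: 195 − 31 = 164 left.
June 2117 has 30 days: 164 − 30 = 134 left.
July 2117 has 31 days: 134 − 31 = 103 left.
August 2117 has 31 days: 103 − 31 = 72 left.
September 2117 has 30 days: 72 − 30 = 42 left.
October 2117 has 31 days: 42 − 31 = 11 left.
11 days into November 2117 → November 11, 2117.
Counting forward 12 months from November 11, 2117:
month 11 + 12 = 23, which is month 11 of year 2118 → November 2118.
Day 11 is valid in November, giving November 11, 2118.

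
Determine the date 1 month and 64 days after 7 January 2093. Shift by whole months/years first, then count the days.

Adding 1 month and 64 days from January 7, 2093: first the month/year part, then the days.
month 1 + 1 = 2 → February 2093.
Day 7 is valid in February, giving February 7, 2093.
Now add 64 days from February 7, 2093.
February has 28 days, so 28 − 7 = 21 days remain after February 7, 2093; 64 − 21 = 43 left.
March 2093 has 31 days: 43 − 31 = 12 left.
12 days into April 2093 → April 12, 2093.

April 12, 2093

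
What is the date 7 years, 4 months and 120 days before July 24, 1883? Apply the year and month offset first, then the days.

Counting back 7 years, 4 months and 120 days from July 24, 1883: first the month/year part, then the days.
-7 years → 1876; month 7 − 4 = 3 → March 1876.
Day 24 is valid in March, giving March 24, 1876.
Now subtract 120 days from March 24, 1876.
Going back 24 days from March 24, 1876 reaches the end of the previous month; 120 − 24 = 96 left.
February 1876 has 29 days (1876 is a leap year): 96 − 29 = 67 left.
January 1876 has 31 days: 67 − 31 = 36 left.
December 1875 has 31 days: 36 − 31 = 5 left.
November 1875 has 30 days; 30 − 5 = 25 → November 25, 1875.

November 25, 1875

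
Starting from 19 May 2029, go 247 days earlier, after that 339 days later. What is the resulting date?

August 19, 2029

Subtracting 247 days from May 19, 2029:
Going back 19 days from May 19, 2029 reaches the end of the previous month; 247 − 19 = 228 left.
April 2029 has 30 days: 228 − 30 = 198 left.
March 2029 has 31 days: 198 − 31 = 167 left.
February 2029 has 28 days (2029 is not a leap year): 167 − 28 = 139 left.
January 2029 has 31 days: 139 − 31 = 108 left.
December 2028 has 31 days: 108 − 31 = 77 left.
November 2028 has 30 days: 77 − 30 = 47 left.
October 2028 has 31 days: 47 − 31 = 16 left.
September 2028 has 30 days; 30 − 16 = 14 → September 14, 2028.
Counting forward 339 days from September 14, 2028:
September has 30 days, so 30 − 14 = 16 days remain after September 14, 2028; 339 − 16 = 323 left.
October 2028 has 31 days: 323 − 31 = 292 left.
November 2028 has 30 days: 292 − 30 = 262 left.
December 2028 has 31 days: 262 − 31 = 231 left.
January 2029 has 31 days: 231 − 31 = 200 left.
February 2029 has 28 days (2029 is not a leap year): 200 − 28 = 172 left.
March 2029 has 31 days: 172 − 31 = 141 left.
April 2029 has 30 days: 141 − 30 = 111 left.
May 2029 has 31 days: 111 − 31 = 80 left.
June 2029 has 30 days: 80 − 30 = 50 left.
July 2029 has 31 days: 50 − 31 = 19 left.
19 days into August 2029 → August 19, 2029.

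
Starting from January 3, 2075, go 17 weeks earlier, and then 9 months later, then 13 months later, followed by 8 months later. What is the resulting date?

March 6, 2077

Going back 17 weeks (= 119 days) from January 3, 2075:
Going back 3 days from January 3, 2075 reaches the end of the previous month; 119 − 3 = 116 left.
December 2074 has 31 days: 116 − 31 = 85 left.
November 2074 has 30 days: 85 − 30 = 55 left.
October 2074 has 31 days: 55 − 31 = 24 left.
September 2074 has 30 days; 30 − 24 = 6 → September 6, 2074.
Adding 9 months from September 6, 2074:
month 9 + 9 = 18, which is month 6 of year 2075 → June 2075.
Day 6 is valid in June, giving June 6, 2075.
Advancing 13 months from June 6, 2075:
month 6 + 13 = 19, which is month 7 of year 2076 → July 2076.
Day 6 is valid in July, giving July 6, 2076.
Counting forward 8 months from July 6, 2076:
month 7 + 8 = 15, which is month 3 of year 2077 → March 2077.
Day 6 is valid in March, giving March 6, 2077.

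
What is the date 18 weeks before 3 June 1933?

Subtracting 18 weeks = 126 days from June 3, 1933.
Going back 3 days from June 3, 1933 reaches the end of the previous month; 126 − 3 = 123 left.
May 1933 has 31 days: 123 − 31 = 92 left.
April 1933 has 30 days: 92 − 30 = 62 left.
March 1933 has 31 days: 62 − 31 = 31 left.
February 1933 has 28 days (1933 is not a leap year): 31 − 28 = 3 left.
January 1933 has 31 days; 31 − 3 = 28 → January 28, 1933.

January 28, 1933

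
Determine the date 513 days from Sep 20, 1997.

February 15, 1999

Counting forward 513 days from September 20, 1997.
September has 30 days, so 30 − 20 = 10 days remain after September 20, 1997; 513 − 10 = 503 left.
October 1997 has 31 days: 503 − 31 = 472 left.
November 1997 has 30 days: 472 − 30 = 442 left.
December 1997 has 31 days: 442 − 31 = 411 left.
January 1998 has 31 days: 411 − 31 = 380 left.
February 1998 has 28 days (1998 is not a leap year): 380 − 28 = 352 left.
March 1998 has 31 days: 352 − 31 = 321 left.
April 1998 has 30 days: 321 − 30 = 291 left.
May 1998 has 31 days: 291 − 31 = 260 left.
June 1998 has 30 days: 260 − 30 = 230 left.
July 1998 has 31 days: 230 − 31 = 199 left.
August 1998 has 31 days: 199 − 31 = 168 left.
September 1998 has 30 days: 168 − 30 = 138 left.
October 1998 has 31 days: 138 − 31 = 107 left.
November 1998 has 30 days: 107 − 30 = 77 left.
December 1998 has 31 days: 77 − 31 = 46 left.
January 1999 has 31 days: 46 − 31 = 15 left.
15 days into February 1999 → February 15, 1999.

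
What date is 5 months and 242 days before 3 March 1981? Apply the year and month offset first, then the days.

Subtracting 5 months and 242 days from March 3, 1981: first the month/year part, then the days.
month 3 − 5 = -2, which is month 10 of year 1980 → October 1980.
Day 3 is valid in October, giving October 3, 1980.
Now subtract 242 days from October 3, 1980.
Going back 3 days from October 3, 1980 reaches the end of the previous month; 242 − 3 = 239 left.
September 1980 has 30 days: 239 − 30 = 209 left.
August 1980 has 31 days: 209 − 31 = 178 left.
July 1980 has 31 days: 178 − 31 = 147 left.
June 1980 has 30 days: 147 − 30 = 117 left.
May 1980 has 31 days: 117 − 31 = 86 left.
April 1980 has 30 days: 86 − 30 = 56 left.
March 1980 has 31 days: 56 − 31 = 25 left.
February 1980 has 29 days; 29 − 25 = 4 → February 4, 1980.

February 4, 1980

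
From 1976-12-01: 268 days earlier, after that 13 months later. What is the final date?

Going back 268 days from December 1, 1976:
Going back 1 day from December 1, 1976 reaches the end of the previous month; 268 − 1 = 267 left.
November 1976 has 30 days: 267 − 30 = 237 left.
October 1976 has 31 days: 237 − 31 = 206 left.
September 1976 has 30 days: 206 − 30 = 176 left.
August 1976 has 31 days: 176 − 31 = 145 left.
July 1976 has 31 days: 145 − 31 = 114 left.
June 1976 has 30 days: 114 − 30 = 84 left.
May 1976 has 31 days: 84 − 31 = 53 left.
April 1976 has 30 days: 53 − 30 = 23 left.
March 1976 has 31 days; 31 − 23 = 8 → March 8, 1976.
Adding 13 months from March 8, 1976:
month 3 + 13 = 16, which is month 4 of year 1977 → April 1977.
Day 8 is valid in April, giving April 8, 1977.

April 8, 1977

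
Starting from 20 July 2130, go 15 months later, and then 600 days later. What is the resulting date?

June 11, 2133

Advancing 15 months from July 20, 2130:
month 7 + 15 = 22, which is month 10 of year 2131 → October 2131.
Day 20 is valid in October, giving October 20, 2131.
Advancing 600 days from October 20, 2131:
October has 31 days, so 31 − 20 = 11 days remain after October 20, 2131; 600 − 11 = 589 left.
November 2131 has 30 days: 589 − 30 = 559 left.
December 2131 has 31 days: 559 − 31 = 528 left.
January 2132 has 31 days: 528 − 31 = 497 left.
February 2132 has 29 days (2132 is a leap year): 497 − 29 = 468 left.
March 2132 has 31 days: 468 − 31 = 437 left.
April 2132 has 30 days: 437 − 30 = 407 left.
May 2132 has 31 days: 407 − 31 = 376 left.
June 2132 has 30 days: 376 − 30 = 346 left.
July 2132 has 31 days: 346 − 31 = 315 left.
August 2132 has 31 days: 315 − 31 = 284 left.
September 2132 has 30 days: 284 − 30 = 254 left.
October 2132 has 31 days: 254 − 31 = 223 left.
November 2132 has 30 days: 223 − 30 = 193 left.
December 2132 has 31 days: 193 − 31 = 162 left.
January 2133 has 31 days: 162 − 31 = 131 left.
February 2133 has 28 days (2133 is not a leap year): 131 − 28 = 103 left.
March 2133 has 31 days: 103 − 31 = 72 left.
April 2133 has 30 days: 72 − 30 = 42 left.
May 2133 has 31 days: 42 − 31 = 11 left.
11 days into June 2133 → June 11, 2133.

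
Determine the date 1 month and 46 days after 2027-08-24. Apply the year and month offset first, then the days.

November 9, 2027

Adding 1 month and 46 days from August 24, 2027: first the month/year part, then the days.
month 8 + 1 = 9 → September 2027.
Day 24 is valid in September, giving September 24, 2027.
Now add 46 days from September 24, 2027.
September has 30 days, so 30 − 24 = 6 days remain after September 24, 2027; 46 − 6 = 40 left.
October 2027 has 31 days: 40 − 31 = 9 left.
9 days into November 2027 → November 9, 2027.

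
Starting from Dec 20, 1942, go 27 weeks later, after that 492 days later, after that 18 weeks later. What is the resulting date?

March 6, 1945

Advancing 27 weeks (= 189 days) from December 20, 1942:
December has 31 days, so 31 − 20 = 11 days remain after December 20, 1942; 189 − 11 = 178 left.
January 1943 has 31 days: 178 − 31 = 147 left.
February 1943 has 28 days (1943 is not a leap year): 147 − 28 = 119 left.
March 1943 has 31 days: 119 − 31 = 88 left.
April 1943 has 30 days: 88 − 30 = 58 left.
May 1943 has 31 days: 58 − 31 = 27 left.
27 days into June 1943 → June 27, 1943.
Counting forward 492 days from June 27, 1943:
June has 30 days, so 30 − 27 = 3 days remain after June 27, 1943; 492 − 3 = 489 left.
July 1943 has 31 days: 489 − 31 = 458 left.
August 1943 has 31 days: 458 − 31 = 427 left.
September 1943 has 30 days: 427 − 30 = 397 left.
October 1943 has 31 days: 397 − 31 = 366 left.
November 1943 has 30 days: 366 − 30 = 336 left.
December 1943 has 31 days: 336 − 31 = 305 left.
January 1944 has 31 days: 305 − 31 = 274 left.
February 1944 has 29 days (1944 is a leap year): 274 − 29 = 245 left.
March 1944 has 31 days: 245 − 31 = 214 left.
April 1944 has 30 days: 214 − 30 = 184 left.
May 1944 has 31 days: 184 − 31 = 153 left.
June 1944 has 30 days: 153 − 30 = 123 left.
July 1944 has 31 days: 123 − 31 = 92 left.
August 1944 has 31 days: 92 − 31 = 61 left.
September 1944 has 30 days: 61 − 30 = 31 left.
31 days into October 1944 → October 31, 1944.
Advancing 18 weeks (= 126 days) from October 31, 1944:
October has 31 days, so 31 − 31 = 0 days remain after October 31, 1944; 126 − 0 = 126 left.
November 1944 has 30 days: 126 − 30 = 96 left.
December 1944 has 31 days: 96 − 31 = 65 left.
January 1945 has 31 days: 65 − 31 = 34 left.
February 1945 has 28 days (1945 is not a leap year): 34 − 28 = 6 left.
6 days into March 1945 → March 6, 1945.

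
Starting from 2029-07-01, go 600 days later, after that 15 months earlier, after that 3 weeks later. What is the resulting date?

Counting forward 600 days from July 1, 2029:
July has 31 days, so 31 − 1 = 30 days remain after July 1, 2029; 600 − 30 = 570 left.
August 2029 has 31 days: 570 − 31 = 539 left.
September 2029 has 30 days: 539 − 30 = 509 left.
October 2029 has 31 days: 509 − 31 = 478 left.
November 2029 has 30 days: 478 − 30 = 448 left.
December 2029 has 31 days: 448 − 31 = 417 left.
January 2030 has 31 days: 417 − 31 = 386 left.
February 2030 has 28 days (2030 is not a leap year): 386 − 28 = 358 left.
March 2030 has 31 days: 358 − 31 = 327 left.
April 2030 has 30 days: 327 − 30 = 297 left.
May 2030 has 31 days: 297 − 31 = 266 left.
June 2030 has 30 days: 266 − 30 = 236 left.
July 2030 has 31 days: 236 − 31 = 205 left.
August 2030 has 31 days: 205 − 31 = 174 left.
September 2030 has 30 days: 174 − 30 = 144 left.
October 2030 has 31 days: 144 − 31 = 113 left.
November 2030 has 30 days: 113 − 30 = 83 left.
December 2030 has 31 days: 83 − 31 = 52 left.
January 2031 has 31 days: 52 − 31 = 21 left.
21 days into February 2031 → February 21, 2031.
Counting back 15 months from February 21, 2031:
month 2 − 15 = -13, which is month 11 of year 2029 → November 2029.
Day 21 is valid in November, giving November 21, 2029.
Advancing 3 weeks (= 21 days) from November 21, 2029:
November has 30 days, so 30 − 21 = 9 days remain after November 21, 2029; 21 − 9 = 12 left.
12 days into December 2029 → December 12, 2029.

December 12, 2029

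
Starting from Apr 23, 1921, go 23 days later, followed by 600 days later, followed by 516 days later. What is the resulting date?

June 5, 1924

Advancing 23 days from April 23, 1921:
April has 30 days, so 30 − 23 = 7 days remain after April 23, 1921; 23 − 7 = 16 left.
16 days into May 1921 → May 16, 1921.
Advancing 600 days from May 16, 1921:
May has 31 days, so 31 − 16 = 15 days remain after May 16, 1921; 600 − 15 = 585 left.
June 1921 has 30 days: 585 − 30 = 555 left.
July 1921 has 31 days: 555 − 31 = 524 left.
August 1921 has 31 days: 524 − 31 = 493 left.
September 1921 has 30 days: 493 − 30 = 463 left.
October 1921 has 31 days: 463 − 31 = 432 left.
November 1921 has 30 days: 432 − 30 = 402 left.
December 1921 has 31 days: 402 − 31 = 371 left.
January 1922 has 31 days: 371 − 31 = 340 left.
February 1922 has 28 days (1922 is not a leap year): 340 − 28 = 312 left.
March 1922 has 31 days: 312 − 31 = 281 left.
April 1922 has 30 days: 281 − 30 = 251 left.
May 1922 has 31 days: 251 − 31 = 220 left.
June 1922 has 30 days: 220 − 30 = 190 left.
July 1922 has 31 days: 190 − 31 = 159 left.
August 1922 has 31 days: 159 − 31 = 128 left.
September 1922 has 30 days: 128 − 30 = 98 left.
October 1922 has 31 days: 98 − 31 = 67 left.
November 1922 has 30 days: 67 − 30 = 37 left.
December 1922 has 31 days: 37 − 31 = 6 left.
6 days into January 1923 → January 6, 1923.
Advancing 516 days from January 6, 1923:
January has 31 days, so 31 − 6 = 25 days remain after January 6, 1923; 516 − 25 = 491 left.
February 1923 has 28 days (1923 is not a leap year): 491 − 28 = 463 left.
March 1923 has 31 days: 463 − 31 = 432 left.
April 1923 has 30 days: 432 − 30 = 402 left.
May 1923 has 31 days: 402 − 31 = 371 left.
June 1923 has 30 days: 371 − 30 = 341 left.
July 1923 has 31 days: 341 − 31 = 310 left.
August 1923 has 31 days: 310 − 31 = 279 left.
September 1923 has 30 days: 279 − 30 = 249 left.
October 1923 has 31 days: 249 − 31 = 218 left.
November 1923 has 30 days: 218 − 30 = 188 left.
December 1923 has 31 days: 188 − 31 = 157 left.
January 1924 has 31 days: 157 − 31 = 126 left.
February 1924 has 29 days (1924 is a leap year): 126 − 29 = 97 left.
March 1924 has 31 days: 97 − 31 = 66 left.
April 1924 has 30 days: 66 − 30 = 36 left.
May 1924 has 31 days: 36 − 31 = 5 left.
5 days into June 1924 → June 5, 1924.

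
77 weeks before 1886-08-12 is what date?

Counting back 77 weeks = 539 days from August 12, 1886.
Going back 12 days from August 12, 1886 reaches the end of the previous month; 539 − 12 = 527 left.
July 1886 has 31 days: 527 − 31 = 496 left.
June 1886 has 30 days: 496 − 30 = 466 left.
May 1886 has 31 days: 466 − 31 = 435 left.
April 1886 has 30 days: 435 − 30 = 405 left.
March 1886 has 31 days: 405 − 31 = 374 left.
February 1886 has 28 days (1886 is not a leap year): 374 − 28 = 346 left.
January 1886 has 31 days: 346 − 31 = 315 left.
December 1885 has 31 days: 315 − 31 = 284 left.
November 1885 has 30 days: 284 − 30 = 254 left.
October 1885 has 31 days: 254 − 31 = 223 left.
September 1885 has 30 days: 223 − 30 = 193 left.
August 1885 has 31 days: 193 − 31 = 162 left.
July 1885 has 31 days: 162 − 31 = 131 left.
June 1885 has 30 days: 131 − 30 = 101 left.
May 1885 has 31 days: 101 − 31 = 70 left.
April 1885 has 30 days: 70 − 30 = 40 left.
March 1885 has 31 days: 40 − 31 = 9 left.
February 1885 has 28 days; 28 − 9 = 19 → February 19, 1885.

February 19, 1885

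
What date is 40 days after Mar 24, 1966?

May 3, 1966

Adding 40 days from March 24, 1966.
March has 31 days, so 31 − 24 = 7 days remain after March 24, 1966; 40 − 7 = 33 left.
April 1966 has 30 days: 33 − 30 = 3 left.
3 days into May 1966 → May 3, 1966.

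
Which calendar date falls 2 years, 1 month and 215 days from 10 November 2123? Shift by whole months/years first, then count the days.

July 13, 2126

Counting forward 2 years, 1 month and 215 days from November 10, 2123: first the month/year part, then the days.
+2 years → 2125; month 11 + 1 = 12 → December 2125.
Day 10 is valid in December, giving December 10, 2125.
Now add 215 days from December 10, 2125.
December has 31 days, so 31 − 10 = 21 days remain after December 10, 2125; 215 − 21 = 194 left.
January 2126 has 31 days: 194 − 31 = 163 left.
February 2126 has 28 days (2126 is not a leap year): 163 − 28 = 135 left.
March 2126 has 31 days: 135 − 31 = 104 left.
April 2126 has 30 days: 104 − 30 = 74 left.
May 2126 has 31 days: 74 − 31 = 43 left.
June 2126 has 30 days: 43 − 30 = 13 left.
13 days into July 2126 → July 13, 2126.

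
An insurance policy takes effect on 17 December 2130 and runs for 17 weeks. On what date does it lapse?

Counting forward 17 weeks = 119 days from December 17, 2130.
December has 31 days, so 31 − 17 = 14 days remain after December 17, 2130; 119 − 14 = 105 left.
January 2131 has 31 days: 105 − 31 = 74 left.
February 2131 has 28 days (2131 is not a leap year): 74 − 28 = 46 left.
March 2131 has 31 days: 46 − 31 = 15 left.
15 days into April 2131 → April 15, 2131.

April 15, 2131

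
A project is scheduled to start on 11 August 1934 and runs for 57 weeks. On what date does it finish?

Counting forward 57 weeks = 399 days from August 11, 1934.
August has 31 days, so 31 − 11 = 20 days remain after August 11, 1934; 399 − 20 = 379 left.
September 1934 has 30 days: 379 − 30 = 349 left.
October 1934 has 31 days: 349 − 31 = 318 left.
November 1934 has 30 days: 318 − 30 = 288 left.
December 1934 has 31 days: 288 − 31 = 257 left.
January 1935 has 31 days: 257 − 31 = 226 left.
February 1935 has 28 days (1935 is not a leap year): 226 − 28 = 198 left.
March 1935 has 31 days: 198 − 31 = 167 left.
April 1935 has 30 days: 167 − 30 = 137 left.
May 1935 has 31 days: 137 − 31 = 106 left.
June 1935 has 30 days: 106 − 30 = 76 left.
July 1935 has 31 days: 76 − 31 = 45 left.
August 1935 has 31 days: 45 − 31 = 14 left.
14 days into September 1935 → September 14, 1935.

September 14, 1935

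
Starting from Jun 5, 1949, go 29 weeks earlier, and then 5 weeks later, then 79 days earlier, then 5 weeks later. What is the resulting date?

Going back 29 weeks (= 203 days) from June 5, 1949:
Going back 5 days from June 5, 1949 reaches the end of the previous month; 203 − 5 = 198 left.
May 1949 has 31 days: 198 − 31 = 167 left.
April 1949 has 30 days: 167 − 30 = 137 left.
March 1949 has 31 days: 137 − 31 = 106 left.
February 1949 has 28 days (1949 is not a leap year): 106 − 28 = 78 left.
January 1949 has 31 days: 78 − 31 = 47 left.
December 1948 has 31 days: 47 − 31 = 16 left.
November 1948 has 30 days; 30 − 16 = 14 → November 14, 1948.
Adding 5 weeks (= 35 days) from November 14, 1948:
November has 30 days, so 30 − 14 = 16 days remain after November 14, 1948; 35 − 16 = 19 left.
19 days into December 1948 → December 19, 1948.
Going back 79 days from December 19, 1948:
Going back 19 days from December 19, 1948 reaches the end of the previous month; 79 − 19 = 60 left.
November 1948 has 30 days: 60 − 30 = 30 left.
October 1948 has 31 days; 31 − 30 = 1 → October 1, 1948.
Counting forward 5 weeks (= 35 days) from October 1, 1948:
October has 31 days, so 31 − 1 = 30 days remain after October 1, 1948; 35 − 30 = 5 left.
5 days into November 1948 → November 5, 1948.

November 5, 1948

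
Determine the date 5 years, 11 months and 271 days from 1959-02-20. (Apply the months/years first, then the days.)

Counting forward 5 years, 11 months and 271 days from February 20, 1959: first the month/year part, then the days.
+5 years → 1964; month 2 + 11 = 13, which is month 1 of year 1965 → January 1965.
Day 20 is valid in January, giving January 20, 1965.
Now add 271 days from January 20, 1965.
January has 31 days, so 31 − 20 = 11 days remain after January 20, 1965; 271 − 11 = 260 left.
February 1965 has 28 days (1965 is not a leap year): 260 − 28 = 232 left.
March 1965 has 31 days: 232 − 31 = 201 left.
April 1965 has 30 days: 201 − 30 = 171 left.
May 1965 has 31 days: 171 − 31 = 140 left.
June 1965 has 30 days: 140 − 30 = 110 left.
July 1965 has 31 days: 110 − 31 = 79 left.
August 1965 has 31 days: 79 − 31 = 48 left.
September 1965 has 30 days: 48 − 30 = 18 left.
18 days into October 1965 → October 18, 1965.

October 18, 1965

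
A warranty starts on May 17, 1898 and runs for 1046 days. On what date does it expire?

Advancing 1046 days from May 17, 1898.
May has 31 days, so 31 − 17 = 14 days remain after May 17, 1898; 1046 − 14 = 1032 left.
June 1898 has 30 days: 1032 − 30 = 1002 left.
July 1898 has 31 days: 1002 − 31 = 971 left.
August 1898 has 31 days: 971 − 31 = 940 left.
September 1898 has 30 days: 940 − 30 = 910 left.
October 1898 has 31 days: 910 − 31 = 879 left.
November 1898 has 30 days: 879 − 30 = 849 left.
December 1898 has 31 days: 849 − 31 = 818 left.
January 1899 has 31 days: 818 − 31 = 787 left.
February 1899 has 28 days (1899 is not a leap year): 787 − 28 = 759 left.
March 1899 has 31 days: 759 − 31 = 728 left.
April 1899 has 30 days: 728 − 30 = 698 left.
May 1899 has 31 days: 698 − 31 = 667 left.
June 1899 has 30 days: 667 − 30 = 637 left.
July 1899 has 31 days: 637 − 31 = 606 left.
August 1899 has 31 days: 606 − 31 = 575 left.
September 1899 has 30 days: 575 − 30 = 545 left.
October 1899 has 31 days: 545 − 31 = 514 left.
November 1899 has 30 days: 514 − 30 = 484 left.
December 1899 has 31 days: 484 − 31 = 453 left.
January 1900 has 31 days: 453 − 31 = 422 left.
February 1900 has 28 days (1900 is not a leap year (divisible by 100 but not 400)): 422 − 28 = 394 left.
March 1900 has 31 days: 394 − 31 = 363 left.
April 1900 has 30 days: 363 − 30 = 333 left.
May 1900 has 31 days: 333 − 31 = 302 left.
June 1900 has 30 days: 302 − 30 = 272 left.
July 1900 has 31 days: 272 − 31 = 241 left.
August 1900 has 31 days: 241 − 31 = 210 left.
September 1900 has 30 days: 210 − 30 = 180 left.
October 1900 has 31 days: 180 − 31 = 149 left.
November 1900 has 30 days: 149 − 30 = 119 left.
December 1900 has 31 days: 119 − 31 = 88 left.
January 1901 has 31 days: 88 − 31 = 57 left.
February 1901 has 28 days (1901 is not a leap year): 57 − 28 = 29 left.
29 days into March 1901 → March 29, 1901.

March 29, 1901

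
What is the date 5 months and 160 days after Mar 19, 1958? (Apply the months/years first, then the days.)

Advancing 5 months and 160 days from March 19, 1958: first the month/year part, then the days.
month 3 + 5 = 8 → August 1958.
Day 19 is valid in August, giving August 19, 1958.
Now add 160 days from August 19, 1958.
August has 31 days, so 31 − 19 = 12 days remain after August 19, 1958; 160 − 12 = 148 left.
September 1958 has 30 days: 148 − 30 = 118 left.
October 1958 has 31 days: 118 − 31 = 87 left.
November 1958 has 30 days: 87 − 30 = 57 left.
December 1958 has 31 days: 57 − 31 = 26 left.
26 days into January 1959 → January 26, 1959.

January 26, 1959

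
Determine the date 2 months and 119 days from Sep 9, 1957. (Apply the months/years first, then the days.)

March 8, 1958

Counting forward 2 months and 119 days from September 9, 1957: first the month/year part, then the days.
month 9 + 2 = 11 → November 1957.
Day 9 is valid in November, giving November 9, 1957.
Now add 119 days from November 9, 1957.
November has 30 days, so 30 − 9 = 21 days remain after November 9, 1957; 119 − 21 = 98 left.
December 1957 has 31 days: 98 − 31 = 67 left.
January 1958 has 31 days: 67 − 31 = 36 left.
February 1958 has 28 days (1958 is not a leap year): 36 − 28 = 8 left.
8 days into March 1958 → March 8, 1958.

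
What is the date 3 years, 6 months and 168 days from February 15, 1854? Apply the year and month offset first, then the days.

January 30, 1858

Counting forward 3 years, 6 months and 168 days from February 15, 1854: first the month/year part, then the days.
+3 years → 1857; month 2 + 6 = 8 → August 1857.
Day 15 is valid in August, giving August 15, 1857.
Now add 168 days from August 15, 1857.
August has 31 days, so 31 − 15 = 16 days remain after August 15, 1857; 168 − 16 = 152 left.
September 1857 has 30 days: 152 − 30 = 122 left.
October 1857 has 31 days: 122 − 31 = 91 left.
November 1857 has 30 days: 91 − 30 = 61 left.
December 1857 has 31 days: 61 − 31 = 30 left.
30 days into January 1858 → January 30, 1858.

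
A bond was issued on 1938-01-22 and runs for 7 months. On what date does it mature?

Adding 7 months from January 22, 1938.
month 1 + 7 = 8 → August 1938.
Day 22 is valid in August, giving August 22, 1938.

August 22, 1938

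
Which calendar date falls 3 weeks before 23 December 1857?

December 2, 1857

Counting back 3 weeks = 21 days from December 23, 1857.
23 − 21 = 2, still in December 1857.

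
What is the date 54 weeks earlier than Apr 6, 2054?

Going back 54 weeks = 378 days from April 6, 2054.
Going back 6 days from April 6, 2054 reaches the end of the previous month; 378 − 6 = 372 left.
March 2054 has 31 days: 372 − 31 = 341 left.
February 2054 has 28 days (2054 is not a leap year): 341 − 28 = 313 left.
January 2054 has 31 days: 313 − 31 = 282 left.
December 2053 has 31 days: 282 − 31 = 251 left.
November 2053 has 30 days: 251 − 30 = 221 left.
October 2053 has 31 days: 221 − 31 = 190 left.
September 2053 has 30 days: 190 − 30 = 160 left.
August 2053 has 31 days: 160 − 31 = 129 left.
July 2053 has 31 days: 129 − 31 = 98 left.
June 2053 has 30 days: 98 − 30 = 68 left.
May 2053 has 31 days: 68 − 31 = 37 left.
April 2053 has 30 days: 37 − 30 = 7 left.
March 2053 has 31 days; 31 − 7 = 24 → March 24, 2053.

March 24, 2053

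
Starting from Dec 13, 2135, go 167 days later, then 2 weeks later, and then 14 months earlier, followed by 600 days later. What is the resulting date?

December 1, 2136

Adding 167 days from December 13, 2135:
December has 31 days, so 31 − 13 = 18 days remain after December 13, 2135; 167 − 18 = 149 left.
January 2136 has 31 days: 149 − 31 = 118 left.
February 2136 has 29 days (2136 is a leap year): 118 − 29 = 89 left.
March 2136 has 31 days: 89 − 31 = 58 left.
April 2136 has 30 days: 58 − 30 = 28 left.
28 days into May 2136 → May 28, 2136.
Advancing 2 weeks (= 14 days) from May 28, 2136:
May has 31 days, so 31 − 28 = 3 days remain after May 28, 2136; 14 − 3 = 11 left.
11 days into June 2136 → June 11, 2136.
Subtracting 14 months from June 11, 2136:
month 6 − 14 = -8, which is month 4 of year 2135 → April 2135.
Day 11 is valid in April, giving April 11, 2135.
Counting forward 600 days from April 11, 2135:
April has 30 days, so 30 − 11 = 19 days remain after April 11, 2135; 600 − 19 = 581 left.
May 2135 has 31 days: 581 − 31 = 550 left.
June 2135 has 30 days: 550 − 30 = 520 left.
July 2135 has 31 days: 520 − 31 = 489 left.
August 2135 has 31 days: 489 − 31 = 458 left.
September 2135 has 30 days: 458 − 30 = 428 left.
October 2135 has 31 days: 428 − 31 = 397 left.
November 2135 has 30 days: 397 − 30 = 367 left.
December 2135 has 31 days: 367 − 31 = 336 left.
January 2136 has 31 days: 336 − 31 = 305 left.
February 2136 has 29 days (2136 is a leap year): 305 − 29 = 276 left.
March 2136 has 31 days: 276 − 31 = 245 left.
April 2136 has 30 days: 245 − 30 = 215 left.
May 2136 has 31 days: 215 − 31 = 184 left.
June 2136 has 30 days: 184 − 30 = 154 left.
July 2136 has 31 days: 154 − 31 = 123 left.
August 2136 has 31 days: 123 − 31 = 92 left.
September 2136 has 30 days: 92 − 30 = 62 left.
October 2136 has 31 days: 62 − 31 = 31 left.
November 2136 has 30 days: 31 − 30 = 1 left.
1 day into December 2136 → December 1, 2136.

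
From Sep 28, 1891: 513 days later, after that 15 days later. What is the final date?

March 9, 1893

Advancing 513 days from September 28, 1891:
September has 30 days, so 30 − 28 = 2 days remain after September 28, 1891; 513 − 2 = 511 left.
October 1891 has 31 days: 511 − 31 = 480 left.
November 1891 has 30 days: 480 − 30 = 450 left.
December 1891 has 31 days: 450 − 31 = 419 left.
January 1892 has 31 days: 419 − 31 = 388 left.
February 1892 has 29 days (1892 is a leap year): 388 − 29 = 359 left.
March 1892 has 31 days: 359 − 31 = 328 left.
April 1892 has 30 days: 328 − 30 = 298 left.
May 1892 has 31 days: 298 − 31 = 267 left.
June 1892 has 30 days: 267 − 30 = 237 left.
July 1892 has 31 days: 237 − 31 = 206 left.
August 1892 has 31 days: 206 − 31 = 175 left.
September 1892 has 30 days: 175 − 30 = 145 left.
October 1892 has 31 days: 145 − 31 = 114 left.
November 1892 has 30 days: 114 − 30 = 84 left.
December 1892 has 31 days: 84 − 31 = 53 left.
January 1893 has 31 days: 53 − 31 = 22 left.
22 days into February 1893 → February 22, 1893.
Counting forward 15 days from February 22, 1893:
February has 28 days, so 28 − 22 = 6 days remain after February 22, 1893; 15 − 6 = 9 left.
9 days into March 1893 → March 9, 1893.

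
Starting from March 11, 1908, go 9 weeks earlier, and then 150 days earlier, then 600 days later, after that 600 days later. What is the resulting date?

Counting back 9 weeks (= 63 days) from March 11, 1908:
Going back 11 days from March 11, 1908 reaches the end of the previous month; 63 − 11 = 52 left.
February 1908 has 29 days (1908 is a leap year): 52 − 29 = 23 left.
January 1908 has 31 days; 31 − 23 = 8 → January 8, 1908.
Counting back 150 days from January 8, 1908:
Going back 8 days from January 8, 1908 reaches the end of the previous month; 150 − 8 = 142 left.
December 1907 has 31 days: 142 − 31 = 111 left.
November 1907 has 30 days: 111 − 30 = 81 left.
October 1907 has 31 days: 81 − 31 = 50 left.
September 1907 has 30 days: 50 − 30 = 20 left.
August 1907 has 31 days; 31 − 20 = 11 → August 11, 1907.
Adding 600 days from August 11, 1907:
August has 31 days, so 31 − 11 = 20 days remain after August 11, 1907; 600 − 20 = 580 left.
September 1907 has 30 days: 580 − 30 = 550 left.
October 1907 has 31 days: 550 − 31 = 519 left.
November 1907 has 30 days: 519 − 30 = 489 left.
December 1907 has 31 days: 489 − 31 = 458 left.
January 1908 has 31 days: 458 − 31 = 427 left.
February 1908 has 29 days (1908 is a leap year): 427 − 29 = 398 left.
March 1908 has 31 days: 398 − 31 = 367 left.
April 1908 has 30 days: 367 − 30 = 337 left.
May 1908 has 31 days: 337 − 31 = 306 left.
June 1908 has 30 days: 306 − 30 = 276 left.
July 1908 has 31 days: 276 − 31 = 245 left.
August 1908 has 31 days: 245 − 31 = 214 left.
September 1908 has 30 days: 214 − 30 = 184 left.
October 1908 has 31 days: 184 − 31 = 153 left.
November 1908 has 30 days: 153 − 30 = 123 left.
December 1908 has 31 days: 123 − 31 = 92 left.
January 1909 has 31 days: 92 − 31 = 61 left.
February 1909 has 28 days (1909 is not a leap year): 61 − 28 = 33 left.
March 1909 has 31 days: 33 − 31 = 2 left.
2 days into April 1909 → April 2, 1909.
Advancing 600 days from April 2, 1909:
April has 30 days, so 30 − 2 = 28 days remain after April 2, 1909; 600 − 28 = 572 left.
May 1909 has 31 days: 572 − 31 = 541 left.
June 1909 has 30 days: 541 − 30 = 511 left.
July 1909 has 31 days: 511 − 31 = 480 left.
August 1909 has 31 days: 480 − 31 = 449 left.
September 1909 has 30 days: 449 − 30 = 419 left.
October 1909 has 31 days: 419 − 31 = 388 left.
November 1909 has 30 days: 388 − 30 = 358 left.
December 1909 has 31 days: 358 − 31 = 327 left.
January 1910 has 31 days: 327 − 31 = 296 left.
February 1910 has 28 days (1910 is not a leap year): 296 − 28 = 268 left.
March 1910 has 31 days: 268 − 31 = 237 left.
April 1910 has 30 days: 237 − 30 = 207 left.
May 1910 has 31 days: 207 − 31 = 176 left.
June 1910 has 30 days: 176 − 30 = 146 left.
July 1910 has 31 days: 146 − 31 = 115 left.
August 1910 has 31 days: 115 − 31 = 84 left.
September 1910 has 30 days: 84 − 30 = 54 left.
October 1910 has 31 days: 54 − 31 = 23 left.
23 days into November 1910 → November 23, 1910.

November 23, 1910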